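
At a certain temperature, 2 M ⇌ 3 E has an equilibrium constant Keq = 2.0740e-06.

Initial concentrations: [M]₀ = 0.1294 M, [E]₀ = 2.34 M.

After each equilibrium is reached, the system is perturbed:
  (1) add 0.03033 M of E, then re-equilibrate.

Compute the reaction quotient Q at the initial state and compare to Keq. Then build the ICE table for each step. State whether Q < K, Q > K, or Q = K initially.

Q₀ = 765.2; Q > K (proceeds reverse)

Q₀ = 765.2 vs Keq = 2.0740e-06 ⇒ Q>K, reverse
Step 1:
                    M           E
  I            0.1294        2.34
  C             1.548      -2.322
  E             1.677       0.018
  solve Keq expr → x = -0.774; check Q = 2.0740e-06
Then add 0.03033 M of E.
Step 2:
                    M           E
  I             1.677     0.04833
  C           0.02012    -0.03019
  E             1.698     0.01815
  solve Keq expr → x = -0.01006; check Q = 2.0740e-06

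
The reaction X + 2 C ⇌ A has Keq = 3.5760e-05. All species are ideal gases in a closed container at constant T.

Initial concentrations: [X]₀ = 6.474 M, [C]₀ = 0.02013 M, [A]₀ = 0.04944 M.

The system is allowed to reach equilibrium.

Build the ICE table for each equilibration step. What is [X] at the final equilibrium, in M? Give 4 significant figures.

Q₀ = 18.85 vs Keq = 3.5760e-05 ⇒ Q>K, reverse
Step 1:
                  X         C         A
  Initial     6.474   0.02013   0.04944
  Change    0.04944   0.09887  -0.04944
  Equil       6.523     0.119 3.3036e-06
  solve Keq expr → x = -0.04944; check Q = 3.5760e-05

[X]_eq = 6.523 M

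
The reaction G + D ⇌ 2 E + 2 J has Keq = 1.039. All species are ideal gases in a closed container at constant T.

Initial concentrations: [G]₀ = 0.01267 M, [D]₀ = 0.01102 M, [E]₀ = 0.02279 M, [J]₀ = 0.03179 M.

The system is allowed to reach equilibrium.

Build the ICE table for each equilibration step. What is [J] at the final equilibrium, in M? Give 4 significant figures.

[J]_eq = 0.05097 M

Q₀ = 0.003759 vs Keq = 1.039 ⇒ Q<K, forward
Step 1:
                    G           D           E           J
  Initial     0.01267     0.01102     0.02279     0.03179
  Change     -0.00959    -0.00959     0.01918     0.01918
  Equil       0.00308     0.00143     0.04197     0.05097
  solve Keq expr → x = 0.00959; check Q = 1.039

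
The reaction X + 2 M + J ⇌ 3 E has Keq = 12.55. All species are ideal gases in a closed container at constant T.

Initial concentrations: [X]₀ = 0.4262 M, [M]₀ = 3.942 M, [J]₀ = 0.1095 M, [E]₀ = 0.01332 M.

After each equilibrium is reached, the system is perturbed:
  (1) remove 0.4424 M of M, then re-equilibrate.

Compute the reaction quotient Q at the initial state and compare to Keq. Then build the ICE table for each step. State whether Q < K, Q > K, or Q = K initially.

Q₀ = 3.2588e-06; Q < K (proceeds forward)

Q₀ = 3.2588e-06 vs Keq = 12.55 ⇒ Q<K, forward
Step 1:
                    X           M           J           E
  init         0.4262       3.942      0.1095     0.01332
  Δ           -0.1088     -0.2176     -0.1088      0.3264
  eq           0.3174       3.724  7.0937e-04      0.3397
  solve Keq expr → x = 0.1088; check Q = 12.55
Then remove 0.4424 M of M.
Step 2:
                    X           M           J           E
  init         0.3174       3.282  7.0937e-04      0.3397
  Δ        1.9854e-04  3.9709e-04  1.9854e-04 -5.9563e-04
  eq           0.3176       3.282  9.0792e-04      0.3391
  solve Keq expr → x = -1.9854e-04; check Q = 12.55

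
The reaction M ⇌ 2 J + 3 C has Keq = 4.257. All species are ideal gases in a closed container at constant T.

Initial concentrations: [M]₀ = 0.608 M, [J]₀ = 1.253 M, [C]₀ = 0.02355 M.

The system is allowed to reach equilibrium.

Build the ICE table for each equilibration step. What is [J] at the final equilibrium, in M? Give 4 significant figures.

[J]_eq = 1.761 M

Q₀ = 3.3727e-05 vs Keq = 4.257 ⇒ Q<K, forward
Step 1:
                    M           J           C
  I             0.608       1.253     0.02355
  C           -0.2541      0.5083      0.7624
  E            0.3539       1.761       0.786
  solve Keq expr → x = 0.2541; check Q = 4.257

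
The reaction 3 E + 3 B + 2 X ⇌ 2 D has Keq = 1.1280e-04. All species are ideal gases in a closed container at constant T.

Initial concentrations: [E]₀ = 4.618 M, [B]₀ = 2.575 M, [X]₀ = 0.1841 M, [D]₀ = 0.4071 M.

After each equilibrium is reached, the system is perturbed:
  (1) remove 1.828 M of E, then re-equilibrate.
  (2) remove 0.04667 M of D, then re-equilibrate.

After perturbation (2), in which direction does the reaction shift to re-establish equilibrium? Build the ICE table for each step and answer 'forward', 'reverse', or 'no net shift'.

Direction: forward

Q₀ = 0.002908 vs Keq = 1.1280e-04 ⇒ Q>K, reverse
Step 1:
                    E           B           X           D
  init          4.618       2.575      0.1841      0.4071
  Δ             0.292       0.292      0.1946     -0.1946
  eq             4.91       2.867      0.3787      0.2125
  solve Keq expr → x = -0.09732; check Q = 1.1280e-04
Then remove 1.828 M of E.
Step 2:
                    E           B           X           D
  init          3.082       2.867      0.3787      0.2125
  Δ            0.1085      0.1085     0.07233    -0.07233
  eq             3.19       2.975      0.4511      0.1401
  solve Keq expr → x = -0.03616; check Q = 1.1280e-04
Then remove 0.04667 M of D.
Step 3:
                    E           B           X           D
  init           3.19       2.975      0.4511     0.09345
  Δ          -0.04672    -0.04672    -0.03115     0.03115
  eq            3.144       2.929      0.4199      0.1246
  solve Keq expr → x = 0.01557; check Q = 1.1280e-04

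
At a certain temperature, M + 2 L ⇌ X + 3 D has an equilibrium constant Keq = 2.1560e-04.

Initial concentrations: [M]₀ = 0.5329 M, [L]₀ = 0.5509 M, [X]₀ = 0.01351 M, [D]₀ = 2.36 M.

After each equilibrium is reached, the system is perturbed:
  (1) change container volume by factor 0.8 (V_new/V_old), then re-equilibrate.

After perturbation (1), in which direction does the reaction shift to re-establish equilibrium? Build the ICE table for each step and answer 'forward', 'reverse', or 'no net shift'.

Direction: reverse

Q₀ = 1.098 vs Keq = 2.1560e-04 ⇒ Q>K, reverse
Step 1:
                  M         L         X         D
  Initial    0.5329    0.5509   0.01351      2.36
  Change    0.01351   0.02701  -0.01351  -0.04052
  Equil      0.5464    0.5779 3.1530e-06     2.319
  solve Keq expr → x = -0.01351; check Q = 2.1560e-04
Then change container volume by factor 0.8 (V_new/V_old).
Step 2:
                  M         L         X         D
  Initial     0.683    0.7224 3.9412e-06     2.899
  Change  7.8822e-07 1.5764e-06 -7.8822e-07 -2.3646e-06
  Equil       0.683    0.7224 3.1530e-06     2.899
  solve Keq expr → x = -7.8822e-07; check Q = 2.1560e-04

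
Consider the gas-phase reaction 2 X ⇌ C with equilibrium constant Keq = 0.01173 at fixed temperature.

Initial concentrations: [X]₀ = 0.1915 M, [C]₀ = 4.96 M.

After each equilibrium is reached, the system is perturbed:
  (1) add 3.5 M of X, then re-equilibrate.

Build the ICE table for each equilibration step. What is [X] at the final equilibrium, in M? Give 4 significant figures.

Q₀ = 135.3 vs Keq = 0.01173 ⇒ Q>K, reverse
Step 1:
                   X          C
  init        0.1915       4.96
  Δ            8.249     -4.124
  eq            8.44     0.8356
  solve Keq expr → x = -4.124; check Q = 0.01173
Then add 3.5 M of X.
Step 2:
                   X          C
  init         11.94     0.8356
  Δ            -1.09     0.5452
  eq           10.85      1.381
  solve Keq expr → x = 0.5452; check Q = 0.01173

[X]_eq = 10.85 M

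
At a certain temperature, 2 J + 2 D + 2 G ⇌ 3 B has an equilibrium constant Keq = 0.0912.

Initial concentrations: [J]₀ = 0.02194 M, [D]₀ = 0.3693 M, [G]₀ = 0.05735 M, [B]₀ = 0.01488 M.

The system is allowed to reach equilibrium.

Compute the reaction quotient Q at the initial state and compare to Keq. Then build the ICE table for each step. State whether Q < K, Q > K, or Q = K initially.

Q₀ = 15.26; Q > K (proceeds reverse)

Q₀ = 15.26 vs Keq = 0.0912 ⇒ Q>K, reverse
Step 1:
                  J         D         G         B
  I         0.02194    0.3693   0.05735   0.01488
  C         0.00751   0.00751   0.00751  -0.01126
  E         0.02945    0.3768   0.06486  0.003615
  solve Keq expr → x = -0.003755; check Q = 0.0912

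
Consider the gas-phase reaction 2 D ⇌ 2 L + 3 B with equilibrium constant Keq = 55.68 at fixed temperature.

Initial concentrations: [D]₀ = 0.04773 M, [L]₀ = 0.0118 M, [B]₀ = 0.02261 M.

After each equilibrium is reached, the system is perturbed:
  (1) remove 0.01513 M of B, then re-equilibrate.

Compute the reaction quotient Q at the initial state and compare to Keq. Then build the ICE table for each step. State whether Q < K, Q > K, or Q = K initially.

Q₀ = 7.0645e-07; Q < K (proceeds forward)

Q₀ = 7.0645e-07 vs Keq = 55.68 ⇒ Q<K, forward
Step 1:
                    D           L           B
  I           0.04773      0.0118     0.02261
  C           -0.0475      0.0475     0.07125
  E        2.2853e-04      0.0593     0.09386
  solve Keq expr → x = 0.02375; check Q = 55.68
Then remove 0.01513 M of B.
Step 2:
                    D           L           B
  I        2.2853e-04      0.0593     0.07873
  C       -5.2547e-05  5.2547e-05  7.8821e-05
  E        1.7599e-04     0.05935     0.07881
  solve Keq expr → x = 2.6274e-05; check Q = 55.68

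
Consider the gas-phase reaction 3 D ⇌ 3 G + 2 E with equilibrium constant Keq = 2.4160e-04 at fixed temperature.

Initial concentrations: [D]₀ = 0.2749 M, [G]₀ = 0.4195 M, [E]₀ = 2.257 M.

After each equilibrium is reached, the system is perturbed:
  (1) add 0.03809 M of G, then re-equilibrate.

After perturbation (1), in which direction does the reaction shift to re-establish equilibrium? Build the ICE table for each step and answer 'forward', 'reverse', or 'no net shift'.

Q₀ = 18.1 vs Keq = 2.4160e-04 ⇒ Q>K, reverse
Step 1:
                  D         G         E
  Initial    0.2749    0.4195     2.257
  Change     0.3932   -0.3932   -0.2622
  Equil      0.6681   0.02626     1.995
  solve Keq expr → x = -0.1311; check Q = 2.4160e-04
Then add 0.03809 M of G.
Step 2:
                  D         G         E
  Initial    0.6681   0.06435     1.995
  Change    0.03643  -0.03643  -0.02429
  Equil      0.7046   0.02792     1.971
  solve Keq expr → x = -0.01214; check Q = 2.4160e-04

Direction: reverse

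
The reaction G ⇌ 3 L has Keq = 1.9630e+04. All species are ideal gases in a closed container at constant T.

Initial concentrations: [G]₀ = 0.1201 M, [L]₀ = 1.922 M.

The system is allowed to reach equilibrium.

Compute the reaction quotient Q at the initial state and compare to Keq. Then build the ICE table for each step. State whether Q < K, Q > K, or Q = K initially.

Q₀ = 59.12 vs Keq = 1.9630e+04 ⇒ Q<K, forward
Step 1:
                  G         L
  Initial    0.1201     1.922
  Change    -0.1195    0.3585
  Equil   6.0418e-04      2.28
  solve Keq expr → x = 0.1195; check Q = 1.9630e+04

Q₀ = 59.12; Q < K (proceeds forward)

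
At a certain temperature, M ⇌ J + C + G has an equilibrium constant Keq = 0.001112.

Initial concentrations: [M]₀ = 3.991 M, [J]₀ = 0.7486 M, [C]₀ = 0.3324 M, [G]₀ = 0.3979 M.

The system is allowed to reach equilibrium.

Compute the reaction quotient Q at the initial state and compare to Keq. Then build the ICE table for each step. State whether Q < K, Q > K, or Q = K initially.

Q₀ = 0.02481; Q > K (proceeds reverse)

Q₀ = 0.02481 vs Keq = 0.001112 ⇒ Q>K, reverse
Step 1:
                   M          J          C          G
  I            3.991     0.7486     0.3324     0.3979
  C           0.2613    -0.2613    -0.2613    -0.2613
  E            4.252     0.4873    0.07106     0.1366
  solve Keq expr → x = -0.2613; check Q = 0.001112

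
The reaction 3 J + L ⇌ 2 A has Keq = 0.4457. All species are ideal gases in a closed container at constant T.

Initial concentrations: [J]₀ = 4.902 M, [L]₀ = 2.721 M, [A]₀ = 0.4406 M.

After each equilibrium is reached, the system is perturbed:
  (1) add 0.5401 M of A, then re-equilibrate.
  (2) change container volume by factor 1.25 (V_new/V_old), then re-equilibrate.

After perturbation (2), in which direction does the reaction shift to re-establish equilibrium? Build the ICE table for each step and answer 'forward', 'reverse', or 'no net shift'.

Direction: reverse

Q₀ = 6.0568e-04 vs Keq = 0.4457 ⇒ Q<K, forward
Step 1:
                  J         L         A
  init        4.902     2.721    0.4406
  Δ          -2.947   -0.9825     1.965
  eq          1.955     1.739     2.406
  solve Keq expr → x = 0.9825; check Q = 0.4457
Then add 0.5401 M of A.
Step 2:
                  J         L         A
  init        1.955     1.739     2.946
  Δ          0.1915   0.06384   -0.1277
  eq          2.146     1.802     2.818
  solve Keq expr → x = -0.06384; check Q = 0.4457
Then change container volume by factor 1.25 (V_new/V_old).
Step 3:
                  J         L         A
  init        1.717     1.442     2.254
  Δ          0.1788   0.05959   -0.1192
  eq          1.896     1.501     2.135
  solve Keq expr → x = -0.05959; check Q = 0.4457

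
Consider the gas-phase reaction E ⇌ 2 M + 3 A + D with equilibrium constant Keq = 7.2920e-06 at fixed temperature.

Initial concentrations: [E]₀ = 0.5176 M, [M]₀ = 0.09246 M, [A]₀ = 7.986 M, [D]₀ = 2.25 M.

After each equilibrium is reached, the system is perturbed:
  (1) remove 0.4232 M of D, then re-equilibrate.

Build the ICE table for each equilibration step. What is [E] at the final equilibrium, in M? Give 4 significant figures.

[E]_eq = 0.5638 M

Q₀ = 18.93 vs Keq = 7.2920e-06 ⇒ Q>K, reverse
Step 1:
                   E          M          A          D
  init        0.5176    0.09246      7.986       2.25
  Δ           0.0462    -0.0924    -0.1386    -0.0462
  eq          0.5638 6.2131e-05      7.847      2.204
  solve Keq expr → x = -0.0462; check Q = 7.2920e-06
Then remove 0.4232 M of D.
Step 2:
                   E          M          A          D
  init        0.5638 6.2131e-05      7.847      1.781
  Δ       -3.4949e-06 6.9898e-06 1.0485e-05 3.4949e-06
  eq          0.5638 6.9121e-05      7.847      1.781
  solve Keq expr → x = 3.4949e-06; check Q = 7.2920e-06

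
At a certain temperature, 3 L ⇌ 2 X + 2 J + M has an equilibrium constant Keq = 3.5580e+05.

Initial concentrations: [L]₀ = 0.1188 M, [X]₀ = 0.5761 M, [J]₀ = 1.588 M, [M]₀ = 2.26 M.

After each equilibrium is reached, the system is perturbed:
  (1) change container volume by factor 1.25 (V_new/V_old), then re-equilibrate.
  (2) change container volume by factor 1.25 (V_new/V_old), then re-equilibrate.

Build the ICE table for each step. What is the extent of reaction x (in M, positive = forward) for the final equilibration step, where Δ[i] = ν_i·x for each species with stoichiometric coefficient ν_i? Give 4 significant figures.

x = 4.8671e-04 M

Q₀ = 1128 vs Keq = 3.5580e+05 ⇒ Q<K, forward
Step 1:
                    L           X           J           M
  init         0.1188      0.5761       1.588        2.26
  Δ          -0.09942     0.06628     0.06628     0.03314
  eq          0.01938      0.6424       1.654       2.293
  solve Keq expr → x = 0.03314; check Q = 3.5580e+05
Then change container volume by factor 1.25 (V_new/V_old).
Step 2:
                    L           X           J           M
  init         0.0155      0.5139       1.323       1.835
  Δ         -0.002107    0.001405    0.001405  7.0249e-04
  eq           0.0134      0.5153       1.325       1.835
  solve Keq expr → x = 7.0249e-04; check Q = 3.5580e+05
Then change container volume by factor 1.25 (V_new/V_old).
Step 3:
                    L           X           J           M
  init        0.01072      0.4122        1.06       1.468
  Δ          -0.00146  9.7342e-04  9.7342e-04  4.8671e-04
  eq         0.009257      0.4132       1.061       1.469
  solve Keq expr → x = 4.8671e-04; check Q = 3.5580e+05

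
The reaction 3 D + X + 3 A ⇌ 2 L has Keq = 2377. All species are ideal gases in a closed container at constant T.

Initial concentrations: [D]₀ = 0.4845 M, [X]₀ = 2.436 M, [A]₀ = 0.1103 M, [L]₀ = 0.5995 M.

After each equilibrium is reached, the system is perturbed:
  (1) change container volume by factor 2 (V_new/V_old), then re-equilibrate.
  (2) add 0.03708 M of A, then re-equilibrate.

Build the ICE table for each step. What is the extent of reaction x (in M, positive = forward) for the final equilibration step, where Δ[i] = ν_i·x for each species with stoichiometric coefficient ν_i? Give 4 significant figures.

x = 0.007861 M

Q₀ = 966.7 vs Keq = 2377 ⇒ Q<K, forward
Step 1:
                    D           X           A           L
  init         0.4845       2.436      0.1103      0.5995
  Δ          -0.02297   -0.007656    -0.02297     0.01531
  eq           0.4615       2.428     0.08733      0.6148
  solve Keq expr → x = 0.007656; check Q = 2377
Then change container volume by factor 2 (V_new/V_old).
Step 2:
                    D           X           A           L
  init         0.2308       1.214     0.04367      0.3074
  Δ           0.05741     0.01914     0.05741    -0.03827
  eq           0.2882       1.233      0.1011      0.2691
  solve Keq expr → x = -0.01914; check Q = 2377
Then add 0.03708 M of A.
Step 3:
                    D           X           A           L
  init         0.2882       1.233      0.1382      0.2691
  Δ          -0.02358   -0.007861    -0.02358     0.01572
  eq           0.2646       1.225      0.1146      0.2849
  solve Keq expr → x = 0.007861; check Q = 2377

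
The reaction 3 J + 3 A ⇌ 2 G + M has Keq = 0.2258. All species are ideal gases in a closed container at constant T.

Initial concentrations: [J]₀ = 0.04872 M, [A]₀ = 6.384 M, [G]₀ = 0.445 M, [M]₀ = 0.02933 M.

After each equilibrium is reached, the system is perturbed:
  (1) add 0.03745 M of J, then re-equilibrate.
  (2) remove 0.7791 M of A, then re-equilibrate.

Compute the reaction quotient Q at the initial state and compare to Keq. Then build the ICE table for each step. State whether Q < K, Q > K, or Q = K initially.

Q₀ = 0.193; Q < K (proceeds forward)

Q₀ = 0.193 vs Keq = 0.2258 ⇒ Q<K, forward
Step 1:
                    J           A           G           M
  init        0.04872       6.384       0.445     0.02933
  Δ         -0.002021   -0.002021    0.001347  6.7359e-04
  eq           0.0467       6.382      0.4463        0.03
  solve Keq expr → x = 6.7359e-04; check Q = 0.2258
Then add 0.03745 M of J.
Step 2:
                    J           A           G           M
  init        0.08415       6.382      0.4463        0.03
  Δ          -0.03081    -0.03081     0.02054     0.01027
  eq          0.05334       6.351      0.4669     0.04027
  solve Keq expr → x = 0.01027; check Q = 0.2258
Then remove 0.7791 M of A.
Step 3:
                    J           A           G           M
  init        0.05334       5.572      0.4669     0.04027
  Δ          0.006023    0.006023   -0.004015   -0.002008
  eq          0.05936       5.578      0.4629     0.03827
  solve Keq expr → x = -0.002008; check Q = 0.2258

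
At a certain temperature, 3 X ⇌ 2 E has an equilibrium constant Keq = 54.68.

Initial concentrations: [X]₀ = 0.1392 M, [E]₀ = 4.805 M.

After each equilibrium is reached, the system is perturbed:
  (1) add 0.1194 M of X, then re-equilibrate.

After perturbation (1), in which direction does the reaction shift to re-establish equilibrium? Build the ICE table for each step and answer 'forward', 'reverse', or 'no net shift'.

Direction: forward

Q₀ = 8560 vs Keq = 54.68 ⇒ Q>K, reverse
Step 1:
                   X          E
  Initial     0.1392      4.805
  Change      0.5709    -0.3806
  Equil       0.7101      4.424
  solve Keq expr → x = -0.1903; check Q = 54.68
Then add 0.1194 M of X.
Step 2:
                   X          E
  Initial     0.8295      4.424
  Change     -0.1115    0.07431
  Equil        0.718      4.499
  solve Keq expr → x = 0.03716; check Q = 54.68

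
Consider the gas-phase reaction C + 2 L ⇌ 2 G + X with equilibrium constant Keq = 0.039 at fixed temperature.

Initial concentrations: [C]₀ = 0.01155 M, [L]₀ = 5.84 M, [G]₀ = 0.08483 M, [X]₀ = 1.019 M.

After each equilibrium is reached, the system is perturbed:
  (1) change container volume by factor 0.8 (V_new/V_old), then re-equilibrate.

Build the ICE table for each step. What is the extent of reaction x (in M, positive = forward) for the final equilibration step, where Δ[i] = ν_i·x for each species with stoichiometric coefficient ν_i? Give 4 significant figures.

Q₀ = 0.01862 vs Keq = 0.039 ⇒ Q<K, forward
Step 1:
                  C         L         G         X
  Initial   0.01155      5.84   0.08483     1.019
  Change  -0.004696 -0.009391  0.009391  0.004696
  Equil    0.006854     5.831   0.09422     1.024
  solve Keq expr → x = 0.004696; check Q = 0.039
Then change container volume by factor 0.8 (V_new/V_old).
Step 2:
                  C         L         G         X
  Initial  0.008568     7.288    0.1178      1.28
  Change          0         0         0         0
  Equil    0.008568     7.288    0.1178      1.28
  solve Keq expr → x = 0; check Q = 0.039

x = 0 M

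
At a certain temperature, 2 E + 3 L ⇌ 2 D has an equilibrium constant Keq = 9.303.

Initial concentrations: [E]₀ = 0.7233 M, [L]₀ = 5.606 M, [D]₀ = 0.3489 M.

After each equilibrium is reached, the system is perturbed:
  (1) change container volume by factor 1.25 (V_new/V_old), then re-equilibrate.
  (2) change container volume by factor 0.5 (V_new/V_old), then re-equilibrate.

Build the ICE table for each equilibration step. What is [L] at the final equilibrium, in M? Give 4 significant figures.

[L]_eq = 7.276 M

Q₀ = 0.001321 vs Keq = 9.303 ⇒ Q<K, forward
Step 1:
                  E         L         D
  I          0.7233     5.606    0.3489
  C         -0.6885    -1.033    0.6885
  E         0.03478     4.573     1.037
  solve Keq expr → x = 0.3443; check Q = 9.303
Then change container volume by factor 1.25 (V_new/V_old).
Step 2:
                  E         L         D
  I         0.02782     3.659    0.8299
  C         0.01033    0.0155  -0.01033
  E         0.03816     3.674    0.8196
  solve Keq expr → x = -0.005167; check Q = 9.303
Then change container volume by factor 0.5 (V_new/V_old).
Step 3:
                  E         L         D
  I         0.07631     7.348     1.639
  C        -0.04813  -0.07219   0.04813
  E         0.02819     7.276     1.687
  solve Keq expr → x = 0.02406; check Q = 9.303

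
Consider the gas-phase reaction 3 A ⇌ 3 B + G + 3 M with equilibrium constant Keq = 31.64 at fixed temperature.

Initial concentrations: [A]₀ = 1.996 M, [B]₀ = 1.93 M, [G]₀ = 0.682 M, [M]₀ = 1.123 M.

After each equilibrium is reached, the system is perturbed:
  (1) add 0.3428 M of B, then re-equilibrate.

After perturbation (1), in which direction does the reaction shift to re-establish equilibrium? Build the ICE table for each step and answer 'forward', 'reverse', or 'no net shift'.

Direction: reverse

Q₀ = 0.8732 vs Keq = 31.64 ⇒ Q<K, forward
Step 1:
                    A           B           G           M
  I             1.996        1.93       0.682       1.123
  C           -0.6301      0.6301        0.21      0.6301
  E             1.366        2.56       0.892       1.753
  solve Keq expr → x = 0.21; check Q = 31.64
Then add 0.3428 M of B.
Step 2:
                    A           B           G           M
  I             1.366       2.903       0.892       1.753
  C           0.07096    -0.07096    -0.02365    -0.07096
  E             1.437       2.832      0.8684       1.682
  solve Keq expr → x = -0.02365; check Q = 31.64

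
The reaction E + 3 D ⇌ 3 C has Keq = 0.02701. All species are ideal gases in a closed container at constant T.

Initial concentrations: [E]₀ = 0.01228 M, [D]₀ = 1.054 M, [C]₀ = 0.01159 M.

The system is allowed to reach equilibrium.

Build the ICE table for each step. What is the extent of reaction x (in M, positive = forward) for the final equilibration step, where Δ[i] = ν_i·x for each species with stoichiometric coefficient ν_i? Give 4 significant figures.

x = 0.009871 M

Q₀ = 1.0828e-04 vs Keq = 0.02701 ⇒ Q<K, forward
Step 1:
                    E           D           C
  init        0.01228       1.054     0.01159
  Δ         -0.009871    -0.02961     0.02961
  eq         0.002409       1.024      0.0412
  solve Keq expr → x = 0.009871; check Q = 0.02701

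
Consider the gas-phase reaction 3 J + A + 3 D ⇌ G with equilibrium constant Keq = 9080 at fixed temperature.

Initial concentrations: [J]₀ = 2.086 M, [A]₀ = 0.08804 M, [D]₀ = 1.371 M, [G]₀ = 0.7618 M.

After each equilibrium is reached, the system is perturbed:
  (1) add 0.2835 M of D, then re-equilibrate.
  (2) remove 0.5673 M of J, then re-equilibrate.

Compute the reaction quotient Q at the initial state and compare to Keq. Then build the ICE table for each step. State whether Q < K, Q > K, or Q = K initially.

Q₀ = 0.3699; Q < K (proceeds forward)

Q₀ = 0.3699 vs Keq = 9080 ⇒ Q<K, forward
Step 1:
                  J         A         D         G
  init        2.086   0.08804     1.371    0.7618
  Δ         -0.2641  -0.08803   -0.2641   0.08803
  eq          1.822 1.1411e-05     1.107    0.8498
  solve Keq expr → x = 0.08803; check Q = 9080
Then add 0.2835 M of D.
Step 2:
                  J         A         D         G
  init        1.822 1.1411e-05      1.39    0.8498
  Δ       -1.6959e-05 -5.6531e-06 -1.6959e-05 5.6531e-06
  eq          1.822 5.7578e-06      1.39    0.8498
  solve Keq expr → x = 5.6531e-06; check Q = 9080
Then remove 0.5673 M of J.
Step 3:
                  J         A         D         G
  init        1.255 5.7578e-06      1.39    0.8498
  Δ       3.5615e-05 1.1872e-05 3.5615e-05 -1.1872e-05
  eq          1.255 1.7630e-05      1.39    0.8498
  solve Keq expr → x = -1.1872e-05; check Q = 9080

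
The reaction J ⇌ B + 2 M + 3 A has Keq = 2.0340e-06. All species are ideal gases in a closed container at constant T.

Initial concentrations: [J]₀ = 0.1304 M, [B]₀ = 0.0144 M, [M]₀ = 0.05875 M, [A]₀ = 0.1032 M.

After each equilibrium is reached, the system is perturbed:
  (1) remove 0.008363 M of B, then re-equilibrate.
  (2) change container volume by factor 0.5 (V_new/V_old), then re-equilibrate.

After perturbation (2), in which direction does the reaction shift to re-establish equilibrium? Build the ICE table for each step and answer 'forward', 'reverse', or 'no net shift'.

Q₀ = 4.1893e-07 vs Keq = 2.0340e-06 ⇒ Q<K, forward
Step 1:
                    J           B           M           A
  Initial      0.1304      0.0144     0.05875      0.1032
  Change    -0.007808    0.007808     0.01562     0.02342
  Equil        0.1226     0.02221     0.07437      0.1266
  solve Keq expr → x = 0.007808; check Q = 2.0340e-06
Then remove 0.008363 M of B.
Step 2:
                    J           B           M           A
  Initial      0.1226     0.01385     0.07437      0.1266
  Change     -0.00241     0.00241     0.00482     0.00723
  Equil        0.1202     0.01626     0.07919      0.1339
  solve Keq expr → x = 0.00241; check Q = 2.0340e-06
Then change container volume by factor 0.5 (V_new/V_old).
Step 3:
                    J           B           M           A
  Initial      0.2404     0.03251      0.1584      0.2677
  Change      0.02569    -0.02569    -0.05138    -0.07706
  Equil        0.2661    0.006822       0.107      0.1906
  solve Keq expr → x = -0.02569; check Q = 2.0340e-06

Direction: reverse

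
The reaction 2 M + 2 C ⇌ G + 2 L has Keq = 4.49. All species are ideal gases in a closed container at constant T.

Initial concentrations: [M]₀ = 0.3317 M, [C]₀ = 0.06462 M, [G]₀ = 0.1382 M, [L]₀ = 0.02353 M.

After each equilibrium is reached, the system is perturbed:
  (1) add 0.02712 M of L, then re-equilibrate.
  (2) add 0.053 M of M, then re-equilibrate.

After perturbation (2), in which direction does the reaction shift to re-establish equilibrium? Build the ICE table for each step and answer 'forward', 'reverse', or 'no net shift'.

Direction: forward

Q₀ = 0.1665 vs Keq = 4.49 ⇒ Q<K, forward
Step 1:
                  M         C         G         L
  I          0.3317   0.06462    0.1382   0.02353
  C        -0.03104  -0.03104   0.01552   0.03104
  E          0.3007   0.03358    0.1537   0.05457
  solve Keq expr → x = 0.01552; check Q = 4.49
Then add 0.02712 M of L.
Step 2:
                  M         C         G         L
  I          0.3007   0.03358    0.1537   0.08169
  C        0.009117  0.009117 -0.004559 -0.009117
  E          0.3098    0.0427    0.1492   0.07257
  solve Keq expr → x = -0.004559; check Q = 4.49
Then add 0.053 M of M.
Step 3:
                  M         C         G         L
  I          0.3628    0.0427    0.1492   0.07257
  C       -0.003727 -0.003727  0.001863  0.003727
  E          0.3591   0.03897     0.151    0.0763
  solve Keq expr → x = 0.001863; check Q = 4.49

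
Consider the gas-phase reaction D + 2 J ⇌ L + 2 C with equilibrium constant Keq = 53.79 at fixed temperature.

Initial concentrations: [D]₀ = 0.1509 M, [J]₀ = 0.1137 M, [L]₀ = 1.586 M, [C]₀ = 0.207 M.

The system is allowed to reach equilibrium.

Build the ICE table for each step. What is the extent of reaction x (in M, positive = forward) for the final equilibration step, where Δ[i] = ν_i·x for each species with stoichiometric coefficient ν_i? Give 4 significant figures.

Q₀ = 34.84 vs Keq = 53.79 ⇒ Q<K, forward
Step 1:
                   D          J          L          C
  Initial     0.1509     0.1137      1.586      0.207
  Change    -0.00683   -0.01366    0.00683    0.01366
  Equil       0.1441        0.1      1.593     0.2207
  solve Keq expr → x = 0.00683; check Q = 53.79

x = 0.00683 M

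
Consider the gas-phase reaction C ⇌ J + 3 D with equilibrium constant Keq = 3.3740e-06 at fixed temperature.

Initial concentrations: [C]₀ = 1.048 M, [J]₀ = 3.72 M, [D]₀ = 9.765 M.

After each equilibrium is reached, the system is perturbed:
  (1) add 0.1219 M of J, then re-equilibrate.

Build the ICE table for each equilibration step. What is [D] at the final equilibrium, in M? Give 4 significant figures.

Q₀ = 3305 vs Keq = 3.3740e-06 ⇒ Q>K, reverse
Step 1:
                    C           J           D
  init          1.048        3.72       9.765
  Δ             3.245      -3.245      -9.734
  eq            4.293      0.4754     0.03123
  solve Keq expr → x = -3.245; check Q = 3.3740e-06
Then add 0.1219 M of J.
Step 2:
                    C           J           D
  init          4.293      0.5973     0.03123
  Δ        7.5807e-04 -7.5807e-04   -0.002274
  eq            4.293      0.5966     0.02896
  solve Keq expr → x = -7.5807e-04; check Q = 3.3740e-06

[D]_eq = 0.02896 M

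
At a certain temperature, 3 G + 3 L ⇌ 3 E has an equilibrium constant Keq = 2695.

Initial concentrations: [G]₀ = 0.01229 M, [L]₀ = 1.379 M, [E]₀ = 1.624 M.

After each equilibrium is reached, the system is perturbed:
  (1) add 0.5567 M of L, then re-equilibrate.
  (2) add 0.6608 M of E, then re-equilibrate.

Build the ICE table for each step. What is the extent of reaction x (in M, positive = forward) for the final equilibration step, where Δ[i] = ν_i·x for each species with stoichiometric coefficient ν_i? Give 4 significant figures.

x = -0.007424 M

Q₀ = 8.7985e+05 vs Keq = 2695 ⇒ Q>K, reverse
Step 1:
                  G         L         E
  init      0.01229     1.379     1.624
  Δ         0.06526   0.06526  -0.06526
  eq        0.07755     1.444     1.559
  solve Keq expr → x = -0.02175; check Q = 2695
Then add 0.5567 M of L.
Step 2:
                  G         L         E
  init      0.07755     2.001     1.559
  Δ        -0.02027  -0.02027   0.02027
  eq        0.05729     1.981     1.579
  solve Keq expr → x = 0.006756; check Q = 2695
Then add 0.6608 M of E.
Step 3:
                  G         L         E
  init      0.05729     1.981      2.24
  Δ         0.02227   0.02227  -0.02227
  eq        0.07956     2.003     2.218
  solve Keq expr → x = -0.007424; check Q = 2695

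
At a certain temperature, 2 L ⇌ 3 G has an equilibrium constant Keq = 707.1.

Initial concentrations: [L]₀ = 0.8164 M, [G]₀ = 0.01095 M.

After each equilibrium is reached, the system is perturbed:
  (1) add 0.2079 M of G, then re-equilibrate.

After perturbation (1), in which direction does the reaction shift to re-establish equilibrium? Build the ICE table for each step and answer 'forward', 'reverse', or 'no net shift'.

Direction: reverse

Q₀ = 1.9699e-06 vs Keq = 707.1 ⇒ Q<K, forward
Step 1:
                  L         G
  init       0.8164   0.01095
  Δ         -0.7691     1.154
  eq        0.04727     1.165
  solve Keq expr → x = 0.3846; check Q = 707.1
Then add 0.2079 M of G.
Step 2:
                  L         G
  init      0.04727     1.373
  Δ         0.01202  -0.01803
  eq        0.05928     1.355
  solve Keq expr → x = -0.006009; check Q = 707.1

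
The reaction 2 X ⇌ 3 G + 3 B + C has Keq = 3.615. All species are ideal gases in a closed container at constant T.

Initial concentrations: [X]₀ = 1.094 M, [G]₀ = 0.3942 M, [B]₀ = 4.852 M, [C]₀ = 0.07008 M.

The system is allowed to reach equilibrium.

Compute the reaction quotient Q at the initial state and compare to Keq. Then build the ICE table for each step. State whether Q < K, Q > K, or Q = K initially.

Q₀ = 0.4097; Q < K (proceeds forward)

Q₀ = 0.4097 vs Keq = 3.615 ⇒ Q<K, forward
Step 1:
                    X           G           B           C
  Initial       1.094      0.3942       4.852     0.07008
  Change      -0.1261      0.1892      0.1892     0.06306
  Equil        0.9679      0.5834       5.041      0.1331
  solve Keq expr → x = 0.06306; check Q = 3.615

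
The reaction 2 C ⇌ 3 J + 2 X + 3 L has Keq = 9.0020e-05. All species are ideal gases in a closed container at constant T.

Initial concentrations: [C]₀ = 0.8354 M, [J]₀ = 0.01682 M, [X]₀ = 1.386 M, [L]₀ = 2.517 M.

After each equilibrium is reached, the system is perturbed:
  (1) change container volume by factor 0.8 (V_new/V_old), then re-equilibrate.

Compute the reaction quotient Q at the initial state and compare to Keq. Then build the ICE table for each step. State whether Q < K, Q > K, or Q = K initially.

Q₀ = 2.0886e-04; Q > K (proceeds reverse)

Q₀ = 2.0886e-04 vs Keq = 9.0020e-05 ⇒ Q>K, reverse
Step 1:
                   C          J          X          L
  Initial     0.8354    0.01682      1.386      2.517
  Change      0.0027   -0.00405    -0.0027   -0.00405
  Equil       0.8381    0.01277      1.383      2.513
  solve Keq expr → x = -0.00135; check Q = 9.0020e-05
Then change container volume by factor 0.8 (V_new/V_old).
Step 2:
                   C          J          X          L
  Initial      1.048    0.01596      1.729      3.141
  Change    0.003792  -0.005688  -0.003792  -0.005688
  Equil        1.051    0.01027      1.725      3.135
  solve Keq expr → x = -0.001896; check Q = 9.0020e-05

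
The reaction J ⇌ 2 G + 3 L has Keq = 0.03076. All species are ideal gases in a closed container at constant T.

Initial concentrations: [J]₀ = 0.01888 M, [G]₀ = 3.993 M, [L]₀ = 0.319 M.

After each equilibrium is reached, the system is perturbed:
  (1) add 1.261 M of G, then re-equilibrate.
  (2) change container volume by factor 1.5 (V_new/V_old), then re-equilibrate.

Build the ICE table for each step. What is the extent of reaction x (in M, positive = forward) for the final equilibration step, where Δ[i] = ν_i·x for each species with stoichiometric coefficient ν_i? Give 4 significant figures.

x = 0.00733 M

Q₀ = 27.41 vs Keq = 0.03076 ⇒ Q>K, reverse
Step 1:
                   J          G          L
  I          0.01888      3.993      0.319
  C          0.08617    -0.1723    -0.2585
  E            0.105      3.821    0.06049
  solve Keq expr → x = -0.08617; check Q = 0.03076
Then add 1.261 M of G.
Step 2:
                   J          G          L
  I            0.105      5.082    0.06049
  C         0.003304  -0.006608  -0.009912
  E           0.1084      5.075    0.05058
  solve Keq expr → x = -0.003304; check Q = 0.03076
Then change container volume by factor 1.5 (V_new/V_old).
Step 3:
                   J          G          L
  I          0.07224      3.383    0.03372
  C         -0.00733    0.01466    0.02199
  E          0.06491      3.398    0.05571
  solve Keq expr → x = 0.00733; check Q = 0.03076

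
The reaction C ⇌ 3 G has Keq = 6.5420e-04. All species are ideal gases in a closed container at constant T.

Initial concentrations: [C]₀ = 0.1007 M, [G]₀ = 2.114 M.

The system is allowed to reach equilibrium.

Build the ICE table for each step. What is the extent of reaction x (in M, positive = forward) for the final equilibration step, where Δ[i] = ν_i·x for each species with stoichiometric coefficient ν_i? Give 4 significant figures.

Q₀ = 93.82 vs Keq = 6.5420e-04 ⇒ Q>K, reverse
Step 1:
                    C           G
  init         0.1007       2.114
  Δ             0.678      -2.034
  eq           0.7787     0.07987
  solve Keq expr → x = -0.678; check Q = 6.5420e-04

x = -0.678 M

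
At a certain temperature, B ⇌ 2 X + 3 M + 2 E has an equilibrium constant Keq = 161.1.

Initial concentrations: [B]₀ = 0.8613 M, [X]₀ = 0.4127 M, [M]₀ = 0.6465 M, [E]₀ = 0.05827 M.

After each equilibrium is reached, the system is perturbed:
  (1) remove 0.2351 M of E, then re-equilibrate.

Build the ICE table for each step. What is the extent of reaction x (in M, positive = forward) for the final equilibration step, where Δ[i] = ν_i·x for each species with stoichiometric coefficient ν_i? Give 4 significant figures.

x = 0.03123 M

Q₀ = 1.8143e-04 vs Keq = 161.1 ⇒ Q<K, forward
Step 1:
                   B          X          M          E
  init        0.8613     0.4127     0.6465    0.05827
  Δ          -0.5727      1.145      1.718      1.145
  eq          0.2886      1.558      2.365      1.204
  solve Keq expr → x = 0.5727; check Q = 161.1
Then remove 0.2351 M of E.
Step 2:
                   B          X          M          E
  init        0.2886      1.558      2.365     0.9685
  Δ         -0.03123    0.06245    0.09368    0.06245
  eq          0.2574      1.621      2.458      1.031
  solve Keq expr → x = 0.03123; check Q = 161.1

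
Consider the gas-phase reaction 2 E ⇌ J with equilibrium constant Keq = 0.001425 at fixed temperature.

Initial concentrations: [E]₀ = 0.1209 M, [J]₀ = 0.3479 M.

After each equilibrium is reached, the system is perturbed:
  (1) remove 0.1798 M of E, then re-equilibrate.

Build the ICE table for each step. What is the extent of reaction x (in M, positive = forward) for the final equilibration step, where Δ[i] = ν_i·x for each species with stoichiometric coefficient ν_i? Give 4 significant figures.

x = -3.7012e-04 M

Q₀ = 23.8 vs Keq = 0.001425 ⇒ Q>K, reverse
Step 1:
                    E           J
  I            0.1209      0.3479
  C            0.6939      -0.347
  E            0.8148  9.4607e-04
  solve Keq expr → x = -0.347; check Q = 0.001425
Then remove 0.1798 M of E.
Step 2:
                    E           J
  I             0.635  9.4607e-04
  C        7.4025e-04 -3.7012e-04
  E            0.6357  5.7595e-04
  solve Keq expr → x = -3.7012e-04; check Q = 0.001425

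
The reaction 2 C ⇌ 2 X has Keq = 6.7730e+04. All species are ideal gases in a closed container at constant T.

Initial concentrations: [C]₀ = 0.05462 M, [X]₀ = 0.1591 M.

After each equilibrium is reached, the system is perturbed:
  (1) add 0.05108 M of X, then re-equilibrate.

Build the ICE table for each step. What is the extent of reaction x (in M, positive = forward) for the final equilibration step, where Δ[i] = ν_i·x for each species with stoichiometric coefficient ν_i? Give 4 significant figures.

Q₀ = 8.485 vs Keq = 6.7730e+04 ⇒ Q<K, forward
Step 1:
                  C         X
  init      0.05462    0.1591
  Δ         -0.0538    0.0538
  eq      8.1807e-04    0.2129
  solve Keq expr → x = 0.0269; check Q = 6.7730e+04
Then add 0.05108 M of X.
Step 2:
                  C         X
  init    8.1807e-04     0.264
  Δ       1.9552e-04 -1.9552e-04
  eq       0.001014    0.2638
  solve Keq expr → x = -9.7761e-05; check Q = 6.7730e+04

x = -9.7761e-05 M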